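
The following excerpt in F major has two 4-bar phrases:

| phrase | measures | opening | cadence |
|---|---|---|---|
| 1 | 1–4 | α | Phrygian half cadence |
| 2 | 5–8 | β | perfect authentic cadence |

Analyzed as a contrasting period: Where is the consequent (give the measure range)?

The antecedent is the phrase ending with the weaker cadence (Phrygian half cadence, phrase 1) and the consequent the one ending more conclusively (perfect authentic cadence, phrase 2); the consequent is mm. 5–8.

measures 5–8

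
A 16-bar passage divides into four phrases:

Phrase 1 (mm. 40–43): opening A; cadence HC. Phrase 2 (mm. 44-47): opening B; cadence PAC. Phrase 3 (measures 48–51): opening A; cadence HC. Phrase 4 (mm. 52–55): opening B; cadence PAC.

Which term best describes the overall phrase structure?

repeated period

The cadence pattern HC–PAC–HC–PAC is weak–strong twice, and phrases 3–4 restate phrases 1–2: a period heard twice, not a double period (which would end weakly at phrase 2).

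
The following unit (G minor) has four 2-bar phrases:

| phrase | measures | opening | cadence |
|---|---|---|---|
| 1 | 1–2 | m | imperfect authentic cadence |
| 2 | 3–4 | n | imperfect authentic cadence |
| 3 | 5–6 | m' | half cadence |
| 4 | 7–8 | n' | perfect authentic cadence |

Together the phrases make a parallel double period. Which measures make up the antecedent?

In a double period the first pair of phrases (ending imperfect authentic cadence) is the large antecedent and the second pair (ending perfect authentic cadence) is the large consequent; the antecedent is measures 1–4.

measures 1–4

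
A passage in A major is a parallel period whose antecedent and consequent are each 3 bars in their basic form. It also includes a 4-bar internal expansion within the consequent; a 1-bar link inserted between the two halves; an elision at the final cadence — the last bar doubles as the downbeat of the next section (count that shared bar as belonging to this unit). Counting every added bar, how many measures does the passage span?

11 measures

Basic parallel period: 3 + 3 = 6 bars.
6 (basic form) + 4 (internal expansion) + 1 (link) = 11.
The elision shares a bar with the next section but does not change this unit's count.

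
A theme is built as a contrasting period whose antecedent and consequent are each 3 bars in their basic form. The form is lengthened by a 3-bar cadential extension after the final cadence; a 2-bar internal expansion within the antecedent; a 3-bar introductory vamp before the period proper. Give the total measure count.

14 measures

Basic contrasting period: 3 + 3 = 6 bars.
6 (basic form) + 3 (cadential extension) + 2 (internal expansion) + 3 (introduction) = 14.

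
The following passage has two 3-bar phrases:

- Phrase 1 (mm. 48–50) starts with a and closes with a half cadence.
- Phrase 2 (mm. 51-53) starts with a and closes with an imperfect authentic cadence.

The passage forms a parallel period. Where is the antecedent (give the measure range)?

measures 48–50

The antecedent is the phrase ending with the weaker cadence (half cadence, phrase 1) and the consequent the one ending more conclusively (imperfect authentic cadence, phrase 2); the antecedent is mm. 48-50.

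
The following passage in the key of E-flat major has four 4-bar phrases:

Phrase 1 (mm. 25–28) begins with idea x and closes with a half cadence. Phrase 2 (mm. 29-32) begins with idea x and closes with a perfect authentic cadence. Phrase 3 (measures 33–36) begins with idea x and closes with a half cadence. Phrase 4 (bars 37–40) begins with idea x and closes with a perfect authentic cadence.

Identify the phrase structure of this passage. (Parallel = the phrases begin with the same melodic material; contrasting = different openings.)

repeated period

The cadence pattern HC–PAC–HC–PAC is weak–strong twice, and phrases 3–4 restate phrases 1–2: a period heard twice, not a double period (which would end weakly at phrase 2).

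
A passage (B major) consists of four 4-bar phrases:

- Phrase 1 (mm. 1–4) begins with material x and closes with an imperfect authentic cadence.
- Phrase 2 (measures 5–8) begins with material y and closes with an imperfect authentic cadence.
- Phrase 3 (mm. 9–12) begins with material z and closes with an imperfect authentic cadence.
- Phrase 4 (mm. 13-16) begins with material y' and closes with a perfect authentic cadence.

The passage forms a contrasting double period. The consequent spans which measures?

In a double period the four phrases pair into a large antecedent (phrases 1–2, ending imperfect authentic cadence) and a large consequent (phrases 3–4, ending perfect authentic cadence). The consequent spans bars 9–16.

measures 9–16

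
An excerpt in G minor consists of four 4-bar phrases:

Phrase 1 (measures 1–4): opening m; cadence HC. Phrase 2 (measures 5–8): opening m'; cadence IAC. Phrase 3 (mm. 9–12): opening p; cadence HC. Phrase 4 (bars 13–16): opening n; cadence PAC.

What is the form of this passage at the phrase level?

contrasting double period

Four phrases in two halves: the first half (mm. 1–8) ends with an imperfect authentic cadence, the second (measures 9-16) with a perfect authentic cadence — a large antecedent–consequent pair, i.e. a double period.
Phrase 3 begins with different material from phrase 1, making it contrasting.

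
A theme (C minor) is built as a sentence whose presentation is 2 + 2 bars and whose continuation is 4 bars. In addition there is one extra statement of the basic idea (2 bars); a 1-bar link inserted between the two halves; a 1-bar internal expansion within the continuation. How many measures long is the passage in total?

12 measures

Basic sentence: 2 + 2 + 4 = 8 bars.
8 (basic form) + 2 (extra statement) + 1 (link) + 1 (internal expansion) = 12.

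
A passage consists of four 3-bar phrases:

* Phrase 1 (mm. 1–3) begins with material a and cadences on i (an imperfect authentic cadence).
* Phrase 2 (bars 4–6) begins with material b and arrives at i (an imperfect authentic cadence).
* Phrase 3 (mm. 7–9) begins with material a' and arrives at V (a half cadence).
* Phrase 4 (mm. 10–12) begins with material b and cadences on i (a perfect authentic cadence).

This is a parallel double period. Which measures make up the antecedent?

measures 1–6

In a double period the first pair of phrases (ending imperfect authentic cadence) is the large antecedent and the second pair (ending perfect authentic cadence) is the large consequent; the antecedent is measures 1–6.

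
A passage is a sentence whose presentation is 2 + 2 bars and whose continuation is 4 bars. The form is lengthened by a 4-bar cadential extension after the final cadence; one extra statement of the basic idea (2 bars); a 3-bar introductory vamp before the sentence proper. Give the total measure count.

Basic sentence: 2 + 2 + 4 = 8 bars.
8 (basic form) + 4 (cadential extension) + 2 (extra statement) + 3 (introduction) = 17.

17 measures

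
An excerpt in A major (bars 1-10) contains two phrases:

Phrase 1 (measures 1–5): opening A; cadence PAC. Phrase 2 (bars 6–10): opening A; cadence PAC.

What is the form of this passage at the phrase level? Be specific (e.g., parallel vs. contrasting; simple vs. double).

repeated phrase

Both phrases have the same opening (A) and the same cadence (perfect authentic cadence): the second is a restatement, not a consequent, so this is a repeated phrase rather than a period.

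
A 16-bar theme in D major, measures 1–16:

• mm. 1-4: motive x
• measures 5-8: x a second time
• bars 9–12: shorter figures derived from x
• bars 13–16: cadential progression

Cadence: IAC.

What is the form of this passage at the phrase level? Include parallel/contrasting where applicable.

Basic idea (mm. 1–4) + its repetition (mm. 5–8) form the presentation; fragmentation and cadence (bars 9-16) form the continuation — the 16-bar whole is a sentence.

sentence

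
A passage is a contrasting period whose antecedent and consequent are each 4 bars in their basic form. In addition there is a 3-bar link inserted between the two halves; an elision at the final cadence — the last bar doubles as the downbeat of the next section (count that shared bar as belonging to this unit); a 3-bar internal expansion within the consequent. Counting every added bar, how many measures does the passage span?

14 measures

Basic contrasting period: 4 + 4 = 8 bars.
8 (basic form) + 3 (link) + 3 (internal expansion) = 14.
The elision shares a bar with the next section but does not change this unit's count.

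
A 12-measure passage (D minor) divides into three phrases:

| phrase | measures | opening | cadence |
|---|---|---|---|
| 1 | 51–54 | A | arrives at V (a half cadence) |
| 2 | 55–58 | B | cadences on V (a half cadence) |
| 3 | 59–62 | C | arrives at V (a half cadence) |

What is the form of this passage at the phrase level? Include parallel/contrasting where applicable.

The final phrase closes with a half cadence, which is not stronger than the preceding half cadence; the 3 phrases lack an overall antecedent–consequent design and so form a phrase group.

phrase group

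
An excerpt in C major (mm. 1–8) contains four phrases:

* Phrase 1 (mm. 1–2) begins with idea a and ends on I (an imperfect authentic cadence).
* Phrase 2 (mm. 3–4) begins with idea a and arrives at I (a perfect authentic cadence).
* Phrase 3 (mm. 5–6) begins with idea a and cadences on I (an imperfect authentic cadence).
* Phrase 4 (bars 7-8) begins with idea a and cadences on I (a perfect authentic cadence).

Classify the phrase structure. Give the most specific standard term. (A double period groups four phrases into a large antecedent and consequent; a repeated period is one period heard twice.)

repeated period

The cadence pattern IAC–PAC–IAC–PAC is weak–strong twice, and phrases 3–4 restate phrases 1–2: a period heard twice, not a double period (which would end weakly at phrase 2).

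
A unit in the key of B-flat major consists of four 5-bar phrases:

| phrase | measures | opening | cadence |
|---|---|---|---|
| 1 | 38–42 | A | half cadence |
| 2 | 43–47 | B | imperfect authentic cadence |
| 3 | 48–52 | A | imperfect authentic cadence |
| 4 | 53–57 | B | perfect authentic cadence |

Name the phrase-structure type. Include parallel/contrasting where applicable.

Four phrases in two halves: the first half (measures 38-47) ends with an imperfect authentic cadence, the second (bars 48–57) with a perfect authentic cadence — a large antecedent–consequent pair, i.e. a double period.
Phrase 3 begins with the same material as phrase 1, making it parallel.

parallel double period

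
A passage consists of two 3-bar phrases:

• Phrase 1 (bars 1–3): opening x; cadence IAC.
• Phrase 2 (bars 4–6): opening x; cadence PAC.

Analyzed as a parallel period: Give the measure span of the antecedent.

The antecedent is the phrase ending with the weaker cadence (imperfect authentic cadence, phrase 1) and the consequent the one ending more conclusively (perfect authentic cadence, phrase 2); the antecedent is measures 1–3.

measures 1–3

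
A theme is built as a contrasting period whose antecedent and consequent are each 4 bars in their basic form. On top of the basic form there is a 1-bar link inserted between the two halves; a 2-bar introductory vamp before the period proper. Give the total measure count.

Basic contrasting period: 4 + 4 = 8 bars.
8 (basic form) + 1 (link) + 2 (introduction) = 11.

11 measures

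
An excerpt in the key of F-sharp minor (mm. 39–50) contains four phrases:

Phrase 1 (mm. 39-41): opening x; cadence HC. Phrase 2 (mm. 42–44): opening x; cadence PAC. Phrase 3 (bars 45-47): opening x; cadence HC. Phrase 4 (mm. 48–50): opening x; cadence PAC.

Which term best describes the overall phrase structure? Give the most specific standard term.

repeated period

The cadence pattern HC–PAC–HC–PAC is weak–strong twice, and phrases 3–4 restate phrases 1–2: a period heard twice, not a double period (which would end weakly at phrase 2).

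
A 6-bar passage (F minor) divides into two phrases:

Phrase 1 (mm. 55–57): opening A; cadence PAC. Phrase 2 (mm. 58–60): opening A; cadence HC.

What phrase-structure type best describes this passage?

phrase group

The second phrase closes with a half cadence, which is not stronger than the first phrase's perfect authentic cadence; without a weak→strong cadential pair there is no antecedent–consequent relationship, so this is a phrase group rather than a period.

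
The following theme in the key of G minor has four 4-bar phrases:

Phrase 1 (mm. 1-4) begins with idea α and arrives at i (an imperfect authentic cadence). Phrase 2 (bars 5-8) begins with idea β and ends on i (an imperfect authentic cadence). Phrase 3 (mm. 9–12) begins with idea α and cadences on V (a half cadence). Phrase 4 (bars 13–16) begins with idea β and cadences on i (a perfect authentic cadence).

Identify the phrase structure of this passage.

Four phrases in two halves: the first half (measures 1–8) ends with an imperfect authentic cadence, the second (bars 9–16) with a perfect authentic cadence — a large antecedent–consequent pair, i.e. a double period.
Phrase 3 begins with the same material as phrase 1, making it parallel.

parallel double period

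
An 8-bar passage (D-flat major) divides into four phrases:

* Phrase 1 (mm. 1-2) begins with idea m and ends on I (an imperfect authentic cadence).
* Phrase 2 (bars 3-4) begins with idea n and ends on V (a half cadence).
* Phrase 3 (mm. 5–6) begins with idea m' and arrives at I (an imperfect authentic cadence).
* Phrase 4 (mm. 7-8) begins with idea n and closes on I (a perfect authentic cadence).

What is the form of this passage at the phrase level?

Four phrases in two halves: the first half (mm. 1–4) ends with a half cadence, the second (mm. 5-8) with a perfect authentic cadence — a large antecedent–consequent pair, i.e. a double period.
Phrase 3 begins with the same material as phrase 1, making it parallel.

parallel double period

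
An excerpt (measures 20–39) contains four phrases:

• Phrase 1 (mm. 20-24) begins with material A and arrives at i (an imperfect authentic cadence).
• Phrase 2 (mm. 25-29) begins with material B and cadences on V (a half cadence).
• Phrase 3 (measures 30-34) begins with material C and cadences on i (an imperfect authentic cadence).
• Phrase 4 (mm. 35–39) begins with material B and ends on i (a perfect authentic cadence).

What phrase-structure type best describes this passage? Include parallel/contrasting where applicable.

Four phrases in two halves: the first half (mm. 20–29) ends with a half cadence, the second (bars 30–39) with a perfect authentic cadence — a large antecedent–consequent pair, i.e. a double period.
Phrase 3 begins with different material from phrase 1, making it contrasting.

contrasting double period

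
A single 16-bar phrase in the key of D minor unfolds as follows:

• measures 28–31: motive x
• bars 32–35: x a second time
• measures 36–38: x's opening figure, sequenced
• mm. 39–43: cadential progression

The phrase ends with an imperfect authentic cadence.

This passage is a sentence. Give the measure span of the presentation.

measures 28–35

The presentation of a sentence is the basic idea (bars 28–31) plus its repetition (bars 32–35); the presentation is therefore mm. 28-35.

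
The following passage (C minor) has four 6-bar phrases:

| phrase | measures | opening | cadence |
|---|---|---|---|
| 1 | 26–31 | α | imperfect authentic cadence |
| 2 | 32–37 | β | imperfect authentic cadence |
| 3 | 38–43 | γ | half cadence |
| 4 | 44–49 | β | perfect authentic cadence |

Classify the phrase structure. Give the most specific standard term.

Four phrases in two halves: the first half (mm. 26–37) ends with an imperfect authentic cadence, the second (measures 38–49) with a perfect authentic cadence — a large antecedent–consequent pair, i.e. a double period.
Phrase 3 begins with different material from phrase 1, making it contrasting.

contrasting double period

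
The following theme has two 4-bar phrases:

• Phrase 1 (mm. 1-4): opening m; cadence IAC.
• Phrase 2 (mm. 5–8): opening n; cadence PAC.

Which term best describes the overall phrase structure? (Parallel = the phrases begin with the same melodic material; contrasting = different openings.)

Phrase 1 ends with an imperfect authentic cadence (weaker) and phrase 2 with a perfect authentic cadence (stronger): antecedent + consequent = a period.
The two phrases open with different material (m / n), so the period is contrasting.

contrasting period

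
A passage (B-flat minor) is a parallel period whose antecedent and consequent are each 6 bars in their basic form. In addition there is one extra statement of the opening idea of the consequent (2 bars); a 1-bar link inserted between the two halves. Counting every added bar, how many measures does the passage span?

Basic parallel period: 6 + 6 = 12 bars.
12 (basic form) + 2 (extra statement) + 1 (link) = 15.

15 measures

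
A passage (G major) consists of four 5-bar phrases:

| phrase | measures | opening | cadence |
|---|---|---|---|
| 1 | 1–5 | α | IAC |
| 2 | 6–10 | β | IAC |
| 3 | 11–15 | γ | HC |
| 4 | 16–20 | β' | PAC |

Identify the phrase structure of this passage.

contrasting double period

Four phrases in two halves: the first half (measures 1-10) ends with an imperfect authentic cadence, the second (mm. 11–20) with a perfect authentic cadence — a large antecedent–consequent pair, i.e. a double period.
Phrase 3 begins with different material from phrase 1, making it contrasting.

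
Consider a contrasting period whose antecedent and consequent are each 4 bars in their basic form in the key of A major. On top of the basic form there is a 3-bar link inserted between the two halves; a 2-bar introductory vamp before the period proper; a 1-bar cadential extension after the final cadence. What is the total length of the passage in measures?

14 measures

Basic contrasting period: 4 + 4 = 8 bars.
8 (basic form) + 3 (link) + 2 (introduction) + 1 (cadential extension) = 14.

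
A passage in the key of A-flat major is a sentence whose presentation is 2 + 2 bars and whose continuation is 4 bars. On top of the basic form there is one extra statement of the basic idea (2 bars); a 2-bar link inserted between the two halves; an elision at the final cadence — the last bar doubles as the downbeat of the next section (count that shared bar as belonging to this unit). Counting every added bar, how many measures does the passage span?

12 measures

Basic sentence: 2 + 2 + 4 = 8 bars.
8 (basic form) + 2 (extra statement) + 2 (link) = 12.
The elision shares a bar with the next section but does not change this unit's count.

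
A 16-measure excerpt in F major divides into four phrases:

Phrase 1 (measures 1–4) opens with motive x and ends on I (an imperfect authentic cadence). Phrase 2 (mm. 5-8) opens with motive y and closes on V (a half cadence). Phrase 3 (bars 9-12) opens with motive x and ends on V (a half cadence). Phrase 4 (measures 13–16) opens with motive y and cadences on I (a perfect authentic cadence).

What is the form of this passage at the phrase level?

parallel double period

Four phrases in two halves: the first half (bars 1-8) ends with a half cadence, the second (bars 9-16) with a perfect authentic cadence — a large antecedent–consequent pair, i.e. a double period.
Phrase 3 begins with the same material as phrase 1, making it parallel.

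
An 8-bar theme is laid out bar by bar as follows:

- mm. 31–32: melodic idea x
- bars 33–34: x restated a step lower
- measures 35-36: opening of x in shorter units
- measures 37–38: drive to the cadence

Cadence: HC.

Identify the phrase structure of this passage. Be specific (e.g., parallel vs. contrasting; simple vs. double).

Basic idea (bars 31-32) + its repetition (measures 33-34) form the presentation; fragmentation and cadence (mm. 35–38) form the continuation — the 8-bar whole is a sentence.

sentence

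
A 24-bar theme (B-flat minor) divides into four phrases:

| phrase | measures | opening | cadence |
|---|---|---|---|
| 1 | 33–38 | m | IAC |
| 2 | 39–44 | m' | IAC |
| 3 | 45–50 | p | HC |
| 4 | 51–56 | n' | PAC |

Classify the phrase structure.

contrasting double period

Four phrases in two halves: the first half (mm. 33–44) ends with an imperfect authentic cadence, the second (mm. 45-56) with a perfect authentic cadence — a large antecedent–consequent pair, i.e. a double period.
Phrase 3 begins with different material from phrase 1, making it contrasting.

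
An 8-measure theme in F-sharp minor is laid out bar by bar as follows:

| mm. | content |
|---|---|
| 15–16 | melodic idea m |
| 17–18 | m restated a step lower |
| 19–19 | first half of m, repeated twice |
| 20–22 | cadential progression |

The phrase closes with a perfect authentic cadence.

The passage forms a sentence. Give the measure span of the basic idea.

measures 15–16

The presentation of a sentence is the basic idea (measures 15-16) plus its repetition (mm. 17-18); the basic idea is therefore mm. 15–16.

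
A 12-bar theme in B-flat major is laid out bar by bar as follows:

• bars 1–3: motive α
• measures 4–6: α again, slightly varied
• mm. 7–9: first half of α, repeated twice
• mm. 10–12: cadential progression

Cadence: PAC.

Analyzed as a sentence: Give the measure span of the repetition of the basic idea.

The presentation of a sentence is the basic idea (measures 1–3) plus its repetition (measures 4–6); the repetition of the basic idea is therefore measures 4–6.

measures 4–6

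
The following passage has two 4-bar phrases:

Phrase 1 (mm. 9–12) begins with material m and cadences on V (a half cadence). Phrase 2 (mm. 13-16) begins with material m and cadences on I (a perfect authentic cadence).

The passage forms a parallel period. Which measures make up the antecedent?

The antecedent is the phrase ending with the weaker cadence (half cadence, phrase 1) and the consequent the one ending more conclusively (perfect authentic cadence, phrase 2); the antecedent is mm. 9–12.

measures 9–12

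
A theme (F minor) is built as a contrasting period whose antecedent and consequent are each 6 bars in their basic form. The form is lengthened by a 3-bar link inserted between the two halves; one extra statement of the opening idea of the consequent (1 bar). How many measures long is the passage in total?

Basic contrasting period: 6 + 6 = 12 bars.
12 (basic form) + 3 (link) + 1 (extra statement) = 16.

16 measures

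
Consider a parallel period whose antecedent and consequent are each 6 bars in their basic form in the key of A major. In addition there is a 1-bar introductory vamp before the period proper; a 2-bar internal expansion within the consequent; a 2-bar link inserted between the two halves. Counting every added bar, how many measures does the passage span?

17 measures

Basic parallel period: 6 + 6 = 12 bars.
12 (basic form) + 1 (introduction) + 2 (internal expansion) + 2 (link) = 17.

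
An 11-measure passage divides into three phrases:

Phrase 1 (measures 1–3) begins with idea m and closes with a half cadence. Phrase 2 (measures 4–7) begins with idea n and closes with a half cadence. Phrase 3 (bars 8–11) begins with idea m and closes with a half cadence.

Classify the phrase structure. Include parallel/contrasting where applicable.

phrase group

The final phrase closes with a half cadence, which is not stronger than the preceding half cadence; the 3 phrases lack an overall antecedent–consequent design and so form a phrase group.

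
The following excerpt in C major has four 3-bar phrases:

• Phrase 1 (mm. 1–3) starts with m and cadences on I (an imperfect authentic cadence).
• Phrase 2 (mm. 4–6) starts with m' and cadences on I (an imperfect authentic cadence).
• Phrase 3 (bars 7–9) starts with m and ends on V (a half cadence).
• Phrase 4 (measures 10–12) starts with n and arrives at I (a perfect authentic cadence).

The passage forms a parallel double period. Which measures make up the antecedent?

In a double period the first pair of phrases (ending imperfect authentic cadence) is the large antecedent and the second pair (ending perfect authentic cadence) is the large consequent; the antecedent is measures 1–6.

measures 1–6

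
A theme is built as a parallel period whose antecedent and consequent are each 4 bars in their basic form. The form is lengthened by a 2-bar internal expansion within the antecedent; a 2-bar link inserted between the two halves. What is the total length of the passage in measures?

Basic parallel period: 4 + 4 = 8 bars.
8 (basic form) + 2 (internal expansion) + 2 (link) = 12.

12 measures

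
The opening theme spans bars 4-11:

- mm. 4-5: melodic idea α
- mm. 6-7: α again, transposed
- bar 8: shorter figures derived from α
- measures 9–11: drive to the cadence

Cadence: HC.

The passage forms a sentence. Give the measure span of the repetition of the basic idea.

measures 6–7

The presentation of a sentence is the basic idea (measures 4-5) plus its repetition (mm. 6-7); the repetition of the basic idea is therefore bars 6–7.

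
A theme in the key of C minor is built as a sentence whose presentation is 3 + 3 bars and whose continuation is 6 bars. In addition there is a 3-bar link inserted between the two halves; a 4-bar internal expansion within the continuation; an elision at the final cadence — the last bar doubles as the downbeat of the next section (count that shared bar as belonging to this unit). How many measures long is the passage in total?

Basic sentence: 3 + 3 + 6 = 12 bars.
12 (basic form) + 3 (link) + 4 (internal expansion) = 19.
The elision shares a bar with the next section but does not change this unit's count.

19 measures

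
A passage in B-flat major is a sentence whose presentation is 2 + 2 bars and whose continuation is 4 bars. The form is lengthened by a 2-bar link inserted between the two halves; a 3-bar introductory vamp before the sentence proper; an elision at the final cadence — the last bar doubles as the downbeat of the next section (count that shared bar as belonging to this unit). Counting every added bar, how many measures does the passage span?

Basic sentence: 2 + 2 + 4 = 8 bars.
8 (basic form) + 2 (link) + 3 (introduction) = 13.
The elision shares a bar with the next section but does not change this unit's count.

13 measures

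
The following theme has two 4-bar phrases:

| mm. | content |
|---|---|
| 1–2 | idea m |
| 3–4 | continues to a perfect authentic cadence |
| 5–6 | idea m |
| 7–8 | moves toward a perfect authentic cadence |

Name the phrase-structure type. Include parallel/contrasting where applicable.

repeated phrase

Both phrases have the same opening (m) and the same cadence (perfect authentic cadence): the second is a restatement, not a consequent, so this is a repeated phrase rather than a period.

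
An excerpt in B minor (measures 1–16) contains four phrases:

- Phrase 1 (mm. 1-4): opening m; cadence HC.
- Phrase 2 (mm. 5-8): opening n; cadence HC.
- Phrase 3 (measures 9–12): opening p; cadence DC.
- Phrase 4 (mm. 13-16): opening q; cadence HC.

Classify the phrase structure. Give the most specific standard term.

Phrase 4 ends with a half cadence, no stronger than phrase 2's half cadence, so the four phrases do not form a double period; nor do phrases 3–4 duplicate 1–2, so it is not a repeated period. With no phrase reaching a conclusive cadence, the passage is a phrase group.

phrase group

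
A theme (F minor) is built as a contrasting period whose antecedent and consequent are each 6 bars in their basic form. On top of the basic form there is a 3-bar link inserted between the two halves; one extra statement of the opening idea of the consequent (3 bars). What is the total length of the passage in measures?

Basic contrasting period: 6 + 6 = 12 bars.
12 (basic form) + 3 (link) + 3 (extra statement) = 18.

18 measures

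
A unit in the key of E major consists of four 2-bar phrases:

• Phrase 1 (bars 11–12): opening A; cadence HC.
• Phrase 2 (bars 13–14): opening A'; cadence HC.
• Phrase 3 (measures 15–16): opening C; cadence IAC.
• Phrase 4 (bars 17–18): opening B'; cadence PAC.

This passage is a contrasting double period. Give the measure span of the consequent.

measures 15–18

In a double period the four phrases pair into a large antecedent (phrases 1–2, ending half cadence) and a large consequent (phrases 3–4, ending perfect authentic cadence). The consequent spans bars 15–18.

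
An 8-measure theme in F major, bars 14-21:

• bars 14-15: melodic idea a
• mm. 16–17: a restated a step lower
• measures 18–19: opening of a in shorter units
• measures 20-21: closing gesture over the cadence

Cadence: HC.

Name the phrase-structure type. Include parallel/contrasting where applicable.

sentence

Basic idea (bars 14-15) + its repetition (bars 16–17) form the presentation; fragmentation and cadence (measures 18-21) form the continuation — the 8-bar whole is a sentence.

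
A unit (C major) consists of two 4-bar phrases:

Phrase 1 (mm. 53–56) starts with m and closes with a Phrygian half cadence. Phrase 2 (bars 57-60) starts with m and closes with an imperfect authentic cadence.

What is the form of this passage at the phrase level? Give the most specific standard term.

parallel period

Phrase 1 ends with a Phrygian half cadence (weaker) and phrase 2 with an imperfect authentic cadence (stronger): antecedent + consequent = a period.
The two phrases open with the same material (m / m), so the period is parallel.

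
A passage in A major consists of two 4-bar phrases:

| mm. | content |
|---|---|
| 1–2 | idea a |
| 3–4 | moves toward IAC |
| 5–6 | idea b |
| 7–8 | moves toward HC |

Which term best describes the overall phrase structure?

The second phrase closes with a half cadence, which is not stronger than the first phrase's imperfect authentic cadence; without a weak→strong cadential pair there is no antecedent–consequent relationship, so this is a phrase group rather than a period.

phrase group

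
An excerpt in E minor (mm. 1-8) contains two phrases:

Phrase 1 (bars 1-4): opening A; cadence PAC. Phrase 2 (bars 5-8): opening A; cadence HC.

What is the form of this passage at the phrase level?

The second phrase closes with a half cadence, which is not stronger than the first phrase's perfect authentic cadence; without a weak→strong cadential pair there is no antecedent–consequent relationship, so this is a phrase group rather than a period.

phrase group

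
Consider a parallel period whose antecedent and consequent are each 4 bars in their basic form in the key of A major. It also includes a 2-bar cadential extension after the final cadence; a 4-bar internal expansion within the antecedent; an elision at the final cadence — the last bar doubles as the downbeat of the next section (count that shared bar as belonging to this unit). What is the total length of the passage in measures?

14 measures

Basic parallel period: 4 + 4 = 8 bars.
8 (basic form) + 2 (cadential extension) + 4 (internal expansion) = 14.
The elision shares a bar with the next section but does not change this unit's count.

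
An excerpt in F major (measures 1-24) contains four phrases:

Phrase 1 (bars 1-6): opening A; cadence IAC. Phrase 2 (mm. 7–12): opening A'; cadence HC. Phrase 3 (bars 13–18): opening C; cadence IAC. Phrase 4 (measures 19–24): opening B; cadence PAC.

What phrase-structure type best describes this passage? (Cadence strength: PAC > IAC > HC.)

contrasting double period

Four phrases in two halves: the first half (mm. 1-12) ends with a half cadence, the second (bars 13-24) with a perfect authentic cadence — a large antecedent–consequent pair, i.e. a double period.
Phrase 3 begins with different material from phrase 1, making it contrasting.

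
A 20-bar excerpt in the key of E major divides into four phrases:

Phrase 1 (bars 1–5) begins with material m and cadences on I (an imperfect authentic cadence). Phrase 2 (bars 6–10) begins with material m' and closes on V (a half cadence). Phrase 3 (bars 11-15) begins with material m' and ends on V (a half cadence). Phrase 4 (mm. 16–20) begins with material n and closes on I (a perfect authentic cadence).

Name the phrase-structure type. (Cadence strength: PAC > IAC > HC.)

Four phrases in two halves: the first half (mm. 1–10) ends with a half cadence, the second (bars 11–20) with a perfect authentic cadence — a large antecedent–consequent pair, i.e. a double period.
Phrase 3 begins with the same material as phrase 1, making it parallel.

parallel double period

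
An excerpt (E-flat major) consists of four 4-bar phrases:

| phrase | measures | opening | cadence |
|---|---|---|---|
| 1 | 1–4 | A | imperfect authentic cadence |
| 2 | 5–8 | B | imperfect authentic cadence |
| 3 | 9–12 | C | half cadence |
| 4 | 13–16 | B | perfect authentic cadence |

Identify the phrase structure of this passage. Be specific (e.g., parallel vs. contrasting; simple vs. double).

contrasting double period

Four phrases in two halves: the first half (mm. 1-8) ends with an imperfect authentic cadence, the second (mm. 9–16) with a perfect authentic cadence — a large antecedent–consequent pair, i.e. a double period.
Phrase 3 begins with different material from phrase 1, making it contrasting.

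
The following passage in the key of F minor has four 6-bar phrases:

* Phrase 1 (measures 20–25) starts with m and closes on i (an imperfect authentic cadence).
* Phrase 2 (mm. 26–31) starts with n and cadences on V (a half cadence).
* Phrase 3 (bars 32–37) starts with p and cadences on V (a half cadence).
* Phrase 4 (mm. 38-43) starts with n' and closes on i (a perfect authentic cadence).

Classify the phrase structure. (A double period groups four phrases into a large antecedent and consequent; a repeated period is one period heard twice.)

Four phrases in two halves: the first half (bars 20–31) ends with a half cadence, the second (mm. 32-43) with a perfect authentic cadence — a large antecedent–consequent pair, i.e. a double period.
Phrase 3 begins with different material from phrase 1, making it contrasting.

contrasting double period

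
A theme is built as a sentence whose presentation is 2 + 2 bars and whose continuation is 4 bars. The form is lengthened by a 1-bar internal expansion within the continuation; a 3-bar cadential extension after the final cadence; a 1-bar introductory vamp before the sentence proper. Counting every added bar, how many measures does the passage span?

Basic sentence: 2 + 2 + 4 = 8 bars.
8 (basic form) + 1 (internal expansion) + 3 (cadential extension) + 1 (introduction) = 13.

13 measures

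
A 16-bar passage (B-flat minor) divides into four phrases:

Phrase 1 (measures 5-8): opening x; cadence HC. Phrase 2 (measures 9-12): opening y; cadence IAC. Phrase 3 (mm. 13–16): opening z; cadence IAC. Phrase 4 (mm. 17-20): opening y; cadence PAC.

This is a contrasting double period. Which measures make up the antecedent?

measures 5–12

In a double period the first pair of phrases (ending imperfect authentic cadence) is the large antecedent and the second pair (ending perfect authentic cadence) is the large consequent; the antecedent is measures 5–12.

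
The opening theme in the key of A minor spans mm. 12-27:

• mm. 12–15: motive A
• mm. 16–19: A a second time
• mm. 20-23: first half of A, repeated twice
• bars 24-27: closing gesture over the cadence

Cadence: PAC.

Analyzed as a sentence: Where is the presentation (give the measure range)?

The presentation of a sentence is the basic idea (measures 12–15) plus its repetition (mm. 16–19); the presentation is therefore mm. 12-19.

measures 12–19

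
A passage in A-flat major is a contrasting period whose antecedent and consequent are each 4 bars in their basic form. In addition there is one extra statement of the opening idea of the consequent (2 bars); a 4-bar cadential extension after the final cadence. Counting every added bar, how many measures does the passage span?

Basic contrasting period: 4 + 4 = 8 bars.
8 (basic form) + 2 (extra statement) + 4 (cadential extension) = 14.

14 measures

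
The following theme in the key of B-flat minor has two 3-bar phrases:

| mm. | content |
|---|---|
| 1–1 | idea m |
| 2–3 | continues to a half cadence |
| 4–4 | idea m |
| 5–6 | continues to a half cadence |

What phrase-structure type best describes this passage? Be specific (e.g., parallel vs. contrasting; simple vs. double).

Both phrases have the same opening (m) and the same cadence (half cadence): the second is a restatement, not a consequent, so this is a repeated phrase rather than a period.

repeated phrase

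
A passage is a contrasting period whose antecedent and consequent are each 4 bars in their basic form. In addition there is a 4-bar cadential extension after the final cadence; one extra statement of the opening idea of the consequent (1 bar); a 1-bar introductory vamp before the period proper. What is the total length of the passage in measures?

Basic contrasting period: 4 + 4 = 8 bars.
8 (basic form) + 4 (cadential extension) + 1 (extra statement) + 1 (introduction) = 14.

14 measures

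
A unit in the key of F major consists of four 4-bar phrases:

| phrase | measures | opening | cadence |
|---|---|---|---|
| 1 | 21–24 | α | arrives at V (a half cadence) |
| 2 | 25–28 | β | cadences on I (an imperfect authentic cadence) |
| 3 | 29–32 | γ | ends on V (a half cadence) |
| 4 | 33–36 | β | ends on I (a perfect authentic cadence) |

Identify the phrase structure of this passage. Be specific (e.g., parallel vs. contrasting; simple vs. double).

Four phrases in two halves: the first half (measures 21–28) ends with an imperfect authentic cadence, the second (mm. 29–36) with a perfect authentic cadence — a large antecedent–consequent pair, i.e. a double period.
Phrase 3 begins with different material from phrase 1, making it contrasting.

contrasting double period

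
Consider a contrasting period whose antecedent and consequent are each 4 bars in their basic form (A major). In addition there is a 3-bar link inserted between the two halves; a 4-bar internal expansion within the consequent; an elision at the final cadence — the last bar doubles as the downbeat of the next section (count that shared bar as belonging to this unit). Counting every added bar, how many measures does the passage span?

15 measures

Basic contrasting period: 4 + 4 = 8 bars.
8 (basic form) + 3 (link) + 4 (internal expansion) = 15.
The elision shares a bar with the next section but does not change this unit's count.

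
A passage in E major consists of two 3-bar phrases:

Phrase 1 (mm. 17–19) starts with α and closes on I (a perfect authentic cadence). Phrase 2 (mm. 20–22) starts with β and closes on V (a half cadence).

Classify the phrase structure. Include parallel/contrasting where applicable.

phrase group

The second phrase closes with a half cadence, which is not stronger than the first phrase's perfect authentic cadence; without a weak→strong cadential pair there is no antecedent–consequent relationship, so this is a phrase group rather than a period.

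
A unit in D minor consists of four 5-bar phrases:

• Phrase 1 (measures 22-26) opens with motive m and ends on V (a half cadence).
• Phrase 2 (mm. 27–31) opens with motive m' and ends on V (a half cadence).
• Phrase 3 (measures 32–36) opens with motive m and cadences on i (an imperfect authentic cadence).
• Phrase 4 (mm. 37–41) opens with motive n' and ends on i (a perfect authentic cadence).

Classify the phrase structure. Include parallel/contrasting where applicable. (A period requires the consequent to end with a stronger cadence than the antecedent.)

parallel double period

Four phrases in two halves: the first half (bars 22–31) ends with a half cadence, the second (measures 32–41) with a perfect authentic cadence — a large antecedent–consequent pair, i.e. a double period.
Phrase 3 begins with the same material as phrase 1, making it parallel.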